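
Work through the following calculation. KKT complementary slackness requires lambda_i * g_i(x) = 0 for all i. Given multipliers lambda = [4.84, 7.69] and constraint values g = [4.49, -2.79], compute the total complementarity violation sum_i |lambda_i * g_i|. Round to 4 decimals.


KKT complementary slackness check:
lambda_1 * g_1 = 4.84 * 4.49 = 21.7316
lambda_2 * g_2 = 7.69 * -2.79 = -21.4551
Total violation = 21.7316 + 21.4551 = 43.1867


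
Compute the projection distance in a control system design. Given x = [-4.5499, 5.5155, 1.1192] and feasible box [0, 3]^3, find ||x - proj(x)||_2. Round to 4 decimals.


Project each component onto [0, 3].
clip(-4.5499) = 0.0, clip(5.5155) = 3.0, clip(1.1192) = 1.1192
Projection = [0.0, 3.0, 1.1192]
Squared diffs: [20.7016, 6.3277, 0.0]
Distance = sqrt(27.0293) = 5.199


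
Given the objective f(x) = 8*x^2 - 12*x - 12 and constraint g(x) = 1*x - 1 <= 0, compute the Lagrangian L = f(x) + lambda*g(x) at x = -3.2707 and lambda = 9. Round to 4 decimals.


Step 1: Evaluate f(x).
f(-3.2707) = 8*(-3.2707)^2 - 12*(-3.2707) - 12 = 112.8282
Step 2: Evaluate g(x).
g(-3.2707) = 1*-3.2707 - 1 = -4.2707
Step 3: Compute Lagrangian.
L = 112.8282 + 9*-4.2707 = 74.3919


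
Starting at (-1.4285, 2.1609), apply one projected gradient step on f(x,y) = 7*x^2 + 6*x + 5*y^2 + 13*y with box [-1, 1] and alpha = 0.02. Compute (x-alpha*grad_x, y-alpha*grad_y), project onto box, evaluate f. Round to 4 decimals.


Step 1: Compute gradient at (-1.4285, 2.1609).
grad_x = 2*7*-1.4285 + 6 = -13.999
grad_y = 2*5*2.1609 + 13 = 34.609
Step 2: Gradient step.
x_raw = -1.4285 - 0.02*-13.999 = -1.1485
y_raw = 2.1609 - 0.02*34.609 = 1.4687
Step 3: Project onto [-1, 1].
x_proj = clip(-1.1485) = -1.0
y_proj = clip(1.4687) = 1.0
Step 4: Evaluate f.
f(-1.0, 1.0) = 19.0


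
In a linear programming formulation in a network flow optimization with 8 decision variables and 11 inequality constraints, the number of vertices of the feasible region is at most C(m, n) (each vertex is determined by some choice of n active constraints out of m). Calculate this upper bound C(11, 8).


Each vertex corresponds to some choice of n active constraints out of m, so the number of vertices is at most C(m, n) = m! / (n!(m-n)!).
m = 11, n = 8
Numerator: 11 * 10 * 9 * 8 * 7 * 6 * 5 * 4
Denominator: 8! = 40320
C(11, 8) = 165


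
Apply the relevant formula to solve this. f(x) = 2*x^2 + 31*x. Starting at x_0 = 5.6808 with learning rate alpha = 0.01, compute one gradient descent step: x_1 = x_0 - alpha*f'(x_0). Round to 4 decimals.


We compute the gradient at x_0 and apply the update.
f'(x) = 4*x + 31
f'(5.6808) = 4*5.6808 + 31 = 53.7232
x_1 = 5.6808 - 0.01*53.7232 = 5.1436


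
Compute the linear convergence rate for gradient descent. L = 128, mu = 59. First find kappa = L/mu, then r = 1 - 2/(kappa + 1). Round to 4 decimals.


Step 1: Compute the condition number.
kappa = L/mu = 128/59 = 2.1695
Step 2: Compute the convergence rate.
r = 1 - 2/(kappa + 1) = 1 - 2*mu/(L + mu) = (L - mu)/(L + mu) = 69/187 = 0.369


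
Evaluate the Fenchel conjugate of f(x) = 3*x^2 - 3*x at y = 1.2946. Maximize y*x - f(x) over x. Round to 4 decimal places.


f*(y) = sup_x {y*x - a*x^2 - b*x} = sup_x {(y-b)*x - a*x^2}
FOC: (y - b) - 2a*x = 0 => x* = (y - b)/(2a)
x* = (1.2946 + 3)/(2*3) = 0.7158
f*(1.2946) = (y-b)^2/(4a) = (1.2946 + 3)^2/(4*3)
= 18.4436/12 = 1.537


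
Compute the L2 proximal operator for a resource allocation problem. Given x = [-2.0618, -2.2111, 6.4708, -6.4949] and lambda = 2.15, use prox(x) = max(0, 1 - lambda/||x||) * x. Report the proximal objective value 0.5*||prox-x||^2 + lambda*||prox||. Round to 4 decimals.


Step 1: Compute ||x||.
||x|| = 9.6538
Step 2: Compute scaling factor.
scale = max(0, 1 - 2.15/9.6538) = 0.7773
Step 3: prox(x) = [-1.6026, -1.7187, 5.0297, -5.0484]
||prox(x)|| = 7.5038
Step 4: Proximal objective.
0.5*||prox-x||^2 = 2.3113
lambda*||prox|| = 16.1332
Total = 18.4443


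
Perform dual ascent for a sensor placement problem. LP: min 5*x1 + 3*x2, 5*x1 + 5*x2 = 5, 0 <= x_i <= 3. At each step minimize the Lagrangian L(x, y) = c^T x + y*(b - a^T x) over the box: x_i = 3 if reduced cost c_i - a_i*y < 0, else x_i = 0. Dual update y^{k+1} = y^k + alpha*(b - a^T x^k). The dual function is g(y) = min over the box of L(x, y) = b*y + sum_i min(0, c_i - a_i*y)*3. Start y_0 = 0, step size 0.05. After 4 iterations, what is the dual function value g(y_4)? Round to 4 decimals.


Dual ascent for LP: min 5*x1 + 3*x2, 5*x1 + 5*x2 = 5, 0 <= x_i <= 3
Step 1: y^k = 0.0, reduced costs: (5.0, 3.0)
  x^k = (0.0, 0.0), subgradient = b - a^T x = 5.0
  y^{k+1} = 0.0 + 0.05*5.0 = 0.25
Step 2: y^k = 0.25, reduced costs: (3.75, 1.75)
  x^k = (0.0, 0.0), subgradient = b - a^T x = 5.0
  y^{k+1} = 0.25 + 0.05*5.0 = 0.5
Step 3: y^k = 0.5, reduced costs: (2.5, 0.5)
  x^k = (0.0, 0.0), subgradient = b - a^T x = 5.0
  y^{k+1} = 0.5 + 0.05*5.0 = 0.75
Step 4: y^k = 0.75, reduced costs: (1.25, -0.75)
  x^k = (0.0, 3.0), subgradient = b - a^T x = -10.0
  y^{k+1} = 0.75 + 0.05*-10.0 = 0.25
Dual objective at y_4 = 0.25: reduced costs (3.75, 1.75), box minimizer x = (0.0, 0.0)
g(y_4) = b*y + (c1 - a1*y)*x1 + (c2 - a2*y)*x2 = 5*0.25 + 3.75*0.0 + 1.75*0.0 = 1.25 + 0.0 + 0.0 = 1.25


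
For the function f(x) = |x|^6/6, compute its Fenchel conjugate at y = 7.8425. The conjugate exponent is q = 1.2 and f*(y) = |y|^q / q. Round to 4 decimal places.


The conjugate exponent q satisfies 1/p + 1/q = 1.
p = 6, so q = 6/(6 - 1) = 1.2
|y|^q = 7.8425^1.2 = 11.8398
f*(7.8425) = 11.8398 / 1.2 = 9.8665


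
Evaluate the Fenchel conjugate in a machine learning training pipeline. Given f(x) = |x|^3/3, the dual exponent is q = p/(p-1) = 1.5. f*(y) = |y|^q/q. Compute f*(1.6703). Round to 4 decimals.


The conjugate exponent q satisfies 1/p + 1/q = 1.
p = 3, so q = 3/(3 - 1) = 1.5
|y|^q = 1.6703^1.5 = 2.1587
f*(1.6703) = 2.1587 / 1.5 = 1.4391


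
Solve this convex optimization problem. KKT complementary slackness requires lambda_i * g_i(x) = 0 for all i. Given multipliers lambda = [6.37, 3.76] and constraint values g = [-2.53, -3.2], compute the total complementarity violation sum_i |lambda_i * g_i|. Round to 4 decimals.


KKT complementary slackness check:
lambda_1 * g_1 = 6.37 * -2.53 = -16.1161
lambda_2 * g_2 = 3.76 * -3.2 = -12.032
Total violation = 16.1161 + 12.032 = 28.1481


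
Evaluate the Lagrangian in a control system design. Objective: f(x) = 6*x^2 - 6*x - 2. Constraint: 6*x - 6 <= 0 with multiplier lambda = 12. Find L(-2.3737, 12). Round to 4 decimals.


Step 1: Evaluate f(x).
f(-2.3737) = 6*(-2.3737)^2 - 6*(-2.3737) - 2 = 46.0489
Step 2: Evaluate g(x).
g(-2.3737) = 6*-2.3737 - 6 = -20.2422
Step 3: Compute Lagrangian.
L = 46.0489 + 12*-20.2422 = -196.8575


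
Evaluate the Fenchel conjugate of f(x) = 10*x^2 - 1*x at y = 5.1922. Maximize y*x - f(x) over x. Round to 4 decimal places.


f*(y) = sup_x {y*x - a*x^2 - b*x} = sup_x {(y-b)*x - a*x^2}
FOC: (y - b) - 2a*x = 0 => x* = (y - b)/(2a)
x* = (5.1922 + 1)/(2*10) = 0.3096
f*(5.1922) = (y-b)^2/(4a) = (5.1922 + 1)^2/(4*10)
= 38.3433/40 = 0.9586


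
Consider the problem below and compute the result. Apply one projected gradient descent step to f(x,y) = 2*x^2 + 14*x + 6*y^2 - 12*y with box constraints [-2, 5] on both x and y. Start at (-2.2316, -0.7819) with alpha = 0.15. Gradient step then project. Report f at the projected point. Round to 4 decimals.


Step 1: Compute gradient at (-2.2316, -0.7819).
grad_x = 2*2*-2.2316 + 14 = 5.0736
grad_y = 2*6*-0.7819 - 12 = -21.3828
Step 2: Gradient step.
x_raw = -2.2316 - 0.15*5.0736 = -2.9926
y_raw = -0.7819 - 0.15*-21.3828 = 2.4255
Step 3: Project onto [-2, 5].
x_proj = clip(-2.9926) = -2.0
y_proj = clip(2.4255) = 2.4255
Step 4: Evaluate f.
f(-2.0, 2.4255) = -13.8074


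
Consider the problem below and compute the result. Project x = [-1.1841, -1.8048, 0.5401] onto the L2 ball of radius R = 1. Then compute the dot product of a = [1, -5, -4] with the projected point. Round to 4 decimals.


Step 1: Compute ||x|| (intermediates to 6 decimals).
||x|| = sqrt((-1.1841)^2 + (-1.8048)^2 + 0.5401^2) = 2.225108
Step 2: Project.
Since ||x|| > R, scale = R/||x|| = 1/2.225108 = 0.449416, proj(x) = scale * x
proj(x) = [-0.532153, -0.811106, 0.24273]
Step 3: Dot product.
a^T * proj(x) = 1*(-0.532153) - 5*(-0.811106) - 4*0.24273 = 2.5525


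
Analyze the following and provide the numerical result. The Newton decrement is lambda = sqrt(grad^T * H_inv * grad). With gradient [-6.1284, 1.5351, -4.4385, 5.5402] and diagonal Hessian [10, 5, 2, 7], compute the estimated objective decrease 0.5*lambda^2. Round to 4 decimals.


Step 1: H is diagonal, so H^(-1) * g = [-0.6128, 0.307, -2.2193, 0.7915].
Step 2: g^T H^(-1) g = sum_i g_i^2 / H_ii
  = (-6.1284)^2/10 + (1.5351)^2/5 + (-4.4385)^2/2 + (5.5402)^2/7
  = 3.7557 + 0.4713 + 9.8501 + 4.3848 = 18.462
Step 3: Objective decrease = 0.5 * g^T H^(-1) g = 9.231


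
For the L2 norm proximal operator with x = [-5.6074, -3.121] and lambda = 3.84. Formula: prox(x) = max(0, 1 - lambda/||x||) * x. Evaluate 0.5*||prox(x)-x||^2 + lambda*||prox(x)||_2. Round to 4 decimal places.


Step 1: Compute ||x||.
||x|| = 6.4174
Step 2: Compute scaling factor.
scale = max(0, 1 - 3.84/6.4174) = 0.4016
Step 3: prox(x) = [-2.2521, -1.2535]
||prox(x)|| = 2.5774
Step 4: Proximal objective.
0.5*||prox-x||^2 = 7.3728
lambda*||prox|| = 9.8972
Total = 17.2702


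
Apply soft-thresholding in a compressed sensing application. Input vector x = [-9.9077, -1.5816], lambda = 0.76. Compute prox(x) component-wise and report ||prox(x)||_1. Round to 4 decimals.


Soft-thresholding with lambda = 0.76:
prox(-9.9077) = sign(-9.9077)*max(|-9.9077| - 0.76, 0) = -9.1477
prox(-1.5816) = sign(-1.5816)*max(|-1.5816| - 0.76, 0) = -0.8216
prox(x) = [-9.1477, -0.8216]
||prox(x)||_1 = 9.1477 + 0.8216 = 9.9693


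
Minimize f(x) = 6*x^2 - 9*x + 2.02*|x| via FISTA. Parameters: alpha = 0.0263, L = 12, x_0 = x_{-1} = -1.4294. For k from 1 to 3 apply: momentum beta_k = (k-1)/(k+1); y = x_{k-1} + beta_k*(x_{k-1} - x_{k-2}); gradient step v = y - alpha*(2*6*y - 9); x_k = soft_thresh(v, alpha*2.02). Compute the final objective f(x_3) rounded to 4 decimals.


FISTA on f(x) = 6*x^2 - 9*x + 2.02*|x|
L = 12, alpha = 0.0263
Iteration 1: beta = 0.0, y = -1.4294 + 0.0*(-1.4294 + 1.4294) = -1.4294
  grad(y) = -26.1528, v = y - alpha*grad = -0.7416
  prox(v) = soft_thresh(-0.7416, 0.0531) = -0.6885
Iteration 2: beta = 0.3333, y = -0.6885 + 0.3333*(-0.6885 + 1.4294) = -0.4415
  grad(y) = -14.2977, v = y - alpha*grad = -0.0654
  prox(v) = soft_thresh(-0.0654, 0.0531) = -0.0123
Iteration 3: beta = 0.5, y = -0.0123 + 0.5*(-0.0123 + 0.6885) = 0.3257
  grad(y) = -5.091, v = y - alpha*grad = 0.4596
  prox(v) = soft_thresh(0.4596, 0.0531) = 0.4065
f(x_3) = 6*0.4065^2 - 9*0.4065 + 2.02*|0.4065| = -1.846


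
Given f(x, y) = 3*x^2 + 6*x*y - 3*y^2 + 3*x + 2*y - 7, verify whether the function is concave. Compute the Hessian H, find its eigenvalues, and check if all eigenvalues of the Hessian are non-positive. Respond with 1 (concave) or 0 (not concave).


The Hessian of f(x,y) = 3*x^2 + 6*x*y - 3*y^2 + 3*x + 2*y - 7 is:
H = [[6, 6], [6, -6]]
Trace = 6 - 6 = 0
Determinant = 6*-6 - (6)^2 = -72
Discriminant = (0)^2 - 4*-72 = 288.0
Eigenvalues: lambda_1 = -8.4853, lambda_2 = 8.4853
The function is not concave.

0


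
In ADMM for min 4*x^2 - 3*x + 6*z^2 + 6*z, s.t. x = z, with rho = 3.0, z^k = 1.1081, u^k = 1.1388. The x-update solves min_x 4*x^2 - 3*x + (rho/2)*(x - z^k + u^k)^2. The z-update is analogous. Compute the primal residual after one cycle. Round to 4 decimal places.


ADMM iteration with rho = 3.0, z^k = 1.1081, u^k = 1.1388
Step 1: x-update.
Minimize 4*x^2 - 3*x + (3.0/2)*(x - 1.1081 + 1.1388)^2
FOC: (2*4 + 3.0)*x = 3 + 3.0*(1.1081 - 1.1388)
x^{k+1} = 0.2644
Step 2: z-update.
Minimize 6*z^2 + 6*z + (3.0/2)*(0.2644 - z + 1.1388)^2
FOC: (2*6 + 3.0)*z = -6 + 3.0*(0.2644 + 1.1388)
z^{k+1} = -0.1194
Step 3: u-update.
u^{k+1} = 1.1388 + 0.2644 + 0.1194 = 1.5225
Step 4: Primal residual = |0.2644 + 0.1194| = 0.3837


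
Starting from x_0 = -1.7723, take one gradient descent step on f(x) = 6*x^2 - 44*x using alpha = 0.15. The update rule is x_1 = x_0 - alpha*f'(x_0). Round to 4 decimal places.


We compute the gradient at x_0 and apply the update.
f'(x) = 12*x - 44
f'(-1.7723) = 12*-1.7723 - 44 = -65.2676
x_1 = -1.7723 - 0.15*-65.2676 = 8.0178


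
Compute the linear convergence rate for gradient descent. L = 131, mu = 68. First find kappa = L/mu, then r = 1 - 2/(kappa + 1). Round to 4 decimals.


Step 1: Compute the condition number.
kappa = L/mu = 131/68 = 1.9265
Step 2: Compute the convergence rate.
r = 1 - 2/(kappa + 1) = 1 - 2*mu/(L + mu) = (L - mu)/(L + mu) = 63/199 = 0.3166


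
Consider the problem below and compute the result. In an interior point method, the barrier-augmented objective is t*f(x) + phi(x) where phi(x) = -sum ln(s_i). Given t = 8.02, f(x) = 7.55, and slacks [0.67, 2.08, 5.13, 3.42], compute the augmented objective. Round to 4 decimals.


Step 1: Compute log-barrier.
ln values: [-0.4005, 0.7324, 1.6351, 1.2296]
phi = -(-0.4005 + 0.7324 + 1.6351 + 1.2296) = -3.1966
Step 2: Compute augmented objective.
t*f(x) = 8.02*7.55 = 60.551
Total = 60.551 - 3.1966 = 57.3544


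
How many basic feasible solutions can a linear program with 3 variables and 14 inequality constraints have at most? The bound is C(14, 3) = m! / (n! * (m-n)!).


Each vertex corresponds to some choice of n active constraints out of m, so the number of vertices is at most C(m, n) = m! / (n!(m-n)!).
m = 14, n = 3
Numerator: 14 * 13 * 12
Denominator: 3! = 6
C(14, 3) = 364


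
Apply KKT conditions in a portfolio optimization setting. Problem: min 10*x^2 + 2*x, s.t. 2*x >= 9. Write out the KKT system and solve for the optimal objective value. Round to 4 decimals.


Step 1: Try lambda = 0 (constraint inactive).
x_unc = -2/(2*10) = -0.1
Check: 2*-0.1 = -0.2 < 9 -- violated!
Step 2: Constraint must be active: 2*x = 9
x* = 9/2 = 4.5
lambda = (2*10*4.5 + 2)/2 = 46.0
Step 3: Compute optimal value.
f(x*) = 10*4.5^2 + 2*4.5 = 211.5


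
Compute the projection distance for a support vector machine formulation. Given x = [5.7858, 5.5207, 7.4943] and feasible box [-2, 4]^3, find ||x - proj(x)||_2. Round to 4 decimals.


Project each component onto [-2, 4].
clip(5.7858) = 4.0, clip(5.5207) = 4.0, clip(7.4943) = 4.0
Projection = [4.0, 4.0, 4.0]
Squared diffs: [3.1891, 2.3125, 12.2101]
Distance = sqrt(17.7117) = 4.2085


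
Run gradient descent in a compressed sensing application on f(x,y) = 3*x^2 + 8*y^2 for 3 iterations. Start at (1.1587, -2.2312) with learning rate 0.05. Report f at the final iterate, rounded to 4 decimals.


Gradient descent on f(x,y) = 3*x^2 + 8*y^2.
Starting point: (1.1587, -2.2312), alpha = 0.05
Step 1: grad_x = 2*3*1.1587 = 6.9522, grad_y = 2*8*-2.2312 = -35.6992
  x_1 = 1.1587 - 0.05*6.9522 = 0.8111
  y_1 = -2.2312 - 0.05*-35.6992 = -0.4462
Step 2: grad_x = 2*3*0.8111 = 4.8665, grad_y = 2*8*-0.4462 = -7.1398
  x_2 = 0.8111 - 0.05*4.8665 = 0.5678
  y_2 = -0.4462 - 0.05*-7.1398 = -0.0892
Step 3: grad_x = 2*3*0.5678 = 3.4066, grad_y = 2*8*-0.0892 = -1.428
  x_3 = 0.5678 - 0.05*3.4066 = 0.3974
  y_3 = -0.0892 - 0.05*-1.428 = -0.0178
f(0.3974, -0.0178) = 3*0.3974^2 + 8*(-0.0178)^2 = 0.4764


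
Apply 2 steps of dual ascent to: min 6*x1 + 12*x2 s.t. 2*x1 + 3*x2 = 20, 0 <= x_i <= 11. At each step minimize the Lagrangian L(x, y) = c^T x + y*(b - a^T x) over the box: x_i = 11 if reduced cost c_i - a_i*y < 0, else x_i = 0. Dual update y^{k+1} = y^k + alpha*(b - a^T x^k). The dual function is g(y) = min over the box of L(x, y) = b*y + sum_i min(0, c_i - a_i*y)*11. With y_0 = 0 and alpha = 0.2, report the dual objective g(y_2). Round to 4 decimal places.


Dual ascent for LP: min 6*x1 + 12*x2, 2*x1 + 3*x2 = 20, 0 <= x_i <= 11
Step 1: y^k = 0.0, reduced costs: (6.0, 12.0)
  x^k = (0.0, 0.0), subgradient = b - a^T x = 20.0
  y^{k+1} = 0.0 + 0.2*20.0 = 4.0
Step 2: y^k = 4.0, reduced costs: (-2.0, 0.0)
  x^k = (11.0, 0.0), subgradient = b - a^T x = -2.0
  y^{k+1} = 4.0 + 0.2*-2.0 = 3.6
Dual objective at y_2 = 3.6: reduced costs (-1.2, 1.2), box minimizer x = (11.0, 0.0)
g(y_2) = b*y + (c1 - a1*y)*x1 + (c2 - a2*y)*x2 = 20*3.6 + (-1.2)*11.0 + 1.2*0.0 = 72.0 - 13.2 + 0.0 = 58.8


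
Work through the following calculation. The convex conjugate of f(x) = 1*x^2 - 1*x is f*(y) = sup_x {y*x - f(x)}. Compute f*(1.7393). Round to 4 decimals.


f*(y) = sup_x {y*x - a*x^2 - b*x} = sup_x {(y-b)*x - a*x^2}
FOC: (y - b) - 2a*x = 0 => x* = (y - b)/(2a)
x* = (1.7393 + 1)/(2*1) = 1.3697
f*(1.7393) = (y-b)^2/(4a) = (1.7393 + 1)^2/(4*1)
= 7.5038/4 = 1.8759


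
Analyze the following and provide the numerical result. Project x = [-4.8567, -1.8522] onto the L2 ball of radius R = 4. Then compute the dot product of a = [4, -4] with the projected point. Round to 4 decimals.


Step 1: Compute ||x|| (intermediates to 6 decimals).
||x|| = sqrt((-4.8567)^2 + (-1.8522)^2) = 5.197901
Step 2: Project.
Since ||x|| > R, scale = R/||x|| = 4/5.197901 = 0.769541, proj(x) = scale * x
proj(x) = [-3.73743, -1.425344]
Step 3: Dot product.
a^T * proj(x) = 4*(-3.73743) - 4*(-1.425344) = -9.2483


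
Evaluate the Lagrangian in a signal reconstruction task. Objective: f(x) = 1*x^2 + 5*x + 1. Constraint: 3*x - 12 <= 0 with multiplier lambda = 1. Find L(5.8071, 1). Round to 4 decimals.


Step 1: Evaluate f(x).
f(5.8071) = 1*5.8071^2 + 5*5.8071 + 1 = 63.7579
Step 2: Evaluate g(x).
g(5.8071) = 3*5.8071 - 12 = 5.4213
Step 3: Compute Lagrangian.
L = 63.7579 + 1*5.4213 = 69.1792


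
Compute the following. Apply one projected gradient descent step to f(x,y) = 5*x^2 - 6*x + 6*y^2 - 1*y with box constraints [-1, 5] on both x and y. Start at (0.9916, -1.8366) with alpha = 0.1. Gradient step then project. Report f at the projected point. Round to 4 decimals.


Step 1: Compute gradient at (0.9916, -1.8366).
grad_x = 2*5*0.9916 - 6 = 3.916
grad_y = 2*6*-1.8366 - 1 = -23.0392
Step 2: Gradient step.
x_raw = 0.9916 - 0.1*3.916 = 0.6
y_raw = -1.8366 - 0.1*-23.0392 = 0.4673
Step 3: Project onto [-1, 5].
x_proj = clip(0.6) = 0.6
y_proj = clip(0.4673) = 0.4673
Step 4: Evaluate f.
f(0.6, 0.4673) = -0.957


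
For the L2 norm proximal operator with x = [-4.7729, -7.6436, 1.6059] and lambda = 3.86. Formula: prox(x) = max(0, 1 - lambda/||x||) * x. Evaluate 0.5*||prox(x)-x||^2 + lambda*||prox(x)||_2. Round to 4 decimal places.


Step 1: Compute ||x||.
||x|| = 9.1534
Step 2: Compute scaling factor.
scale = max(0, 1 - 3.86/9.1534) = 0.5783
Step 3: prox(x) = [-2.7602, -4.4203, 0.9287]
||prox(x)|| = 5.2934
Step 4: Proximal objective.
0.5*||prox-x||^2 = 7.4498
lambda*||prox|| = 20.4325
Total = 27.8822


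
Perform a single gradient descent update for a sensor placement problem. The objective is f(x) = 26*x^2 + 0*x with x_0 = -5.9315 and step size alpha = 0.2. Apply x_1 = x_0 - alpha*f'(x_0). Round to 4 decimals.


We compute the gradient at x_0 and apply the update.
f'(x) = 52*x + 0
f'(-5.9315) = 52*-5.9315 + 0 = -308.438
x_1 = -5.9315 - 0.2*-308.438 = 55.7561


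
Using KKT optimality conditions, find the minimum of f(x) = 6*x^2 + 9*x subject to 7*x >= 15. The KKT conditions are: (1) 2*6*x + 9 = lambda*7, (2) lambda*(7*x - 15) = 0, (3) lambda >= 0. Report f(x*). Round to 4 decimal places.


Step 1: Try lambda = 0 (constraint inactive).
x_unc = -9/(2*6) = -0.75
Check: 7*-0.75 = -5.25 < 15 -- violated!
Step 2: Constraint must be active: 7*x = 15
x* = 15/7 = 2.1429 (rounded; the exact value 15/7 is used below)
lambda = (2*6*(15/7) + 9)/7 = 4.9592
Step 3: Compute optimal value.
f(x*) = 6*(15/7)^2 + 9*(15/7) = 46.8367


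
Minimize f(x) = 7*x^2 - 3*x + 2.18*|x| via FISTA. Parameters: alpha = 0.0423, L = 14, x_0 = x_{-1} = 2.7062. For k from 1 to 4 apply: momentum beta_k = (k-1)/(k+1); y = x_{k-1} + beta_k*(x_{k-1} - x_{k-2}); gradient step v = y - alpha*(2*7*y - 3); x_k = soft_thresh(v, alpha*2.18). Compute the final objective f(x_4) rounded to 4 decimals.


FISTA on f(x) = 7*x^2 - 3*x + 2.18*|x|
L = 14, alpha = 0.0423
Iteration 1: beta = 0.0, y = 2.7062 + 0.0*(2.7062 - 2.7062) = 2.7062
  grad(y) = 34.8868, v = y - alpha*grad = 1.2305
  prox(v) = soft_thresh(1.2305, 0.0922) = 1.1383
Iteration 2: beta = 0.3333, y = 1.1383 + 0.3333*(1.1383 - 2.7062) = 0.6156
  grad(y) = 5.6189, v = y - alpha*grad = 0.378
  prox(v) = soft_thresh(0.378, 0.0922) = 0.2857
Iteration 3: beta = 0.5, y = 0.2857 + 0.5*(0.2857 - 1.1383) = -0.1405
  grad(y) = -4.9674, v = y - alpha*grad = 0.0696
  prox(v) = soft_thresh(0.0696, 0.0922) = 0.0
Iteration 4: beta = 0.6, y = 0.0 + 0.6*(0.0 - 0.2857) = -0.1714
  grad(y) = -5.4002, v = y - alpha*grad = 0.057
  prox(v) = soft_thresh(0.057, 0.0922) = 0.0
f(x_4) = 7*0.0^2 - 3*0.0 + 2.18*|0.0| = 0.0


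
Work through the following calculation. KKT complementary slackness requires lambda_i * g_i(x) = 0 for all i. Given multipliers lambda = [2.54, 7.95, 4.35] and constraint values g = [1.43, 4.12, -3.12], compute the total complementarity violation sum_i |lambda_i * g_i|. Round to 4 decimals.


KKT complementary slackness check:
lambda_1 * g_1 = 2.54 * 1.43 = 3.6322
lambda_2 * g_2 = 7.95 * 4.12 = 32.754
lambda_3 * g_3 = 4.35 * -3.12 = -13.572
Total violation = 3.6322 + 32.754 + 13.572 = 49.9582


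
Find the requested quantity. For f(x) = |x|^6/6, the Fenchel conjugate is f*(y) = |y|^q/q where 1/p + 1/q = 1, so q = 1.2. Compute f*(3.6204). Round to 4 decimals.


The conjugate exponent q satisfies 1/p + 1/q = 1.
p = 6, so q = 6/(6 - 1) = 1.2
|y|^q = 3.6204^1.2 = 4.6828
f*(3.6204) = 4.6828 / 1.2 = 3.9024


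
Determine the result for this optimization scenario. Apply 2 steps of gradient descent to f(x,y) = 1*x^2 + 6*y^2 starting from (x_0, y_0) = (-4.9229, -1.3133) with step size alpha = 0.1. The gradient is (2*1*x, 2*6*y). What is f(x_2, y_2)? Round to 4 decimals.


Gradient descent on f(x,y) = 1*x^2 + 6*y^2.
Starting point: (-4.9229, -1.3133), alpha = 0.1
Step 1: grad_x = 2*1*-4.9229 = -9.8458, grad_y = 2*6*-1.3133 = -15.7596
  x_1 = -4.9229 - 0.1*-9.8458 = -3.9383
  y_1 = -1.3133 - 0.1*-15.7596 = 0.2627
Step 2: grad_x = 2*1*-3.9383 = -7.8766, grad_y = 2*6*0.2627 = 3.1519
  x_2 = -3.9383 - 0.1*-7.8766 = -3.1507
  y_2 = 0.2627 - 0.1*3.1519 = -0.0525
f(-3.1507, -0.0525) = 1*(-3.1507)^2 + 6*(-0.0525)^2 = 9.9432


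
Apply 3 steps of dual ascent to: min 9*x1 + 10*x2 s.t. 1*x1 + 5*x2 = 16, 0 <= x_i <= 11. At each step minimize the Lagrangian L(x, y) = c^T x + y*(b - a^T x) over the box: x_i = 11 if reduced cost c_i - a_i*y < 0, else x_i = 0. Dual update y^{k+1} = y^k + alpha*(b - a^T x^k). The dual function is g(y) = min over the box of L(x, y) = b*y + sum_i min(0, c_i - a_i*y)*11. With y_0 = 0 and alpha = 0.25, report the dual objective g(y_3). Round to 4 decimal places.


Dual ascent for LP: min 9*x1 + 10*x2, 1*x1 + 5*x2 = 16, 0 <= x_i <= 11
Step 1: y^k = 0.0, reduced costs: (9.0, 10.0)
  x^k = (0.0, 0.0), subgradient = b - a^T x = 16.0
  y^{k+1} = 0.0 + 0.25*16.0 = 4.0
Step 2: y^k = 4.0, reduced costs: (5.0, -10.0)
  x^k = (0.0, 11.0), subgradient = b - a^T x = -39.0
  y^{k+1} = 4.0 + 0.25*-39.0 = -5.75
Step 3: y^k = -5.75, reduced costs: (14.75, 38.75)
  x^k = (0.0, 0.0), subgradient = b - a^T x = 16.0
  y^{k+1} = -5.75 + 0.25*16.0 = -1.75
Dual objective at y_3 = -1.75: reduced costs (10.75, 18.75), box minimizer x = (0.0, 0.0)
g(y_3) = b*y + (c1 - a1*y)*x1 + (c2 - a2*y)*x2 = 16*(-1.75) + 10.75*0.0 + 18.75*0.0 = -28.0 + 0.0 + 0.0 = -28.0


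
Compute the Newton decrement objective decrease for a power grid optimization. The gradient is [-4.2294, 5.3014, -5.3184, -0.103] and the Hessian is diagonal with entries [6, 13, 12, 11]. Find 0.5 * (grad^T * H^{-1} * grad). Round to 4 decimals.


Step 1: H is diagonal, so H^(-1) * g = [-0.7049, 0.4078, -0.4432, -0.0094].
Step 2: g^T H^(-1) g = sum_i g_i^2 / H_ii
  = (-4.2294)^2/6 + (5.3014)^2/13 + (-5.3184)^2/12 + (-0.103)^2/11
  = 2.9813 + 2.1619 + 2.3571 + 0.001 = 7.5013
Step 3: Objective decrease = 0.5 * g^T H^(-1) g = 3.7506


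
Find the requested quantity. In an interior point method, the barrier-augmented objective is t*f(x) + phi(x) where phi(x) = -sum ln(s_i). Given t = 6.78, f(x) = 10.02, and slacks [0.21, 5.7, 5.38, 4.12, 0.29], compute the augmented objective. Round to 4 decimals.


Step 1: Compute log-barrier.
ln values: [-1.5606, 1.7405, 1.6827, 1.4159, -1.2379]
phi = -(-1.5606 + 1.7405 + 1.6827 + 1.4159 - 1.2379) = -2.0405
Step 2: Compute augmented objective.
t*f(x) = 6.78*10.02 = 67.9356
Total = 67.9356 - 2.0405 = 65.8951


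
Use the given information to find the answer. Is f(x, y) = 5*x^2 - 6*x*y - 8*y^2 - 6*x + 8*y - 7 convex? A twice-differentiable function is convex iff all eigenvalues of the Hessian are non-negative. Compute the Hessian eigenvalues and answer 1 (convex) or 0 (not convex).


The Hessian of f(x,y) = 5*x^2 - 6*x*y - 8*y^2 - 6*x + 8*y - 7 is:
H = [[10, -6], [-6, -16]]
Trace = 10 - 16 = -6
Determinant = 10*-16 - (-6)^2 = -196
Discriminant = (-6)^2 - 4*-196 = 820.0
Eigenvalues: lambda_1 = -17.3178, lambda_2 = 11.3178
The function is not convex.

0


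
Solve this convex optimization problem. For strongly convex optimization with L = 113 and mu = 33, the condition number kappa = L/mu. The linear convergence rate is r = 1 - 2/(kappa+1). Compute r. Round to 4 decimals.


Step 1: Compute the condition number.
kappa = L/mu = 113/33 = 3.4242
Step 2: Compute the convergence rate.
r = 1 - 2/(kappa + 1) = 1 - 2*mu/(L + mu) = (L - mu)/(L + mu) = 80/146 = 0.5479


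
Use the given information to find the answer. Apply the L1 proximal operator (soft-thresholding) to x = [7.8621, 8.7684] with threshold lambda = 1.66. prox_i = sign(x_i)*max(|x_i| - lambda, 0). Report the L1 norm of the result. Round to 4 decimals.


Soft-thresholding with lambda = 1.66:
prox(7.8621) = sign(7.8621)*max(|7.8621| - 1.66, 0) = 6.2021
prox(8.7684) = sign(8.7684)*max(|8.7684| - 1.66, 0) = 7.1084
prox(x) = [6.2021, 7.1084]
||prox(x)||_1 = 6.2021 + 7.1084 = 13.3105


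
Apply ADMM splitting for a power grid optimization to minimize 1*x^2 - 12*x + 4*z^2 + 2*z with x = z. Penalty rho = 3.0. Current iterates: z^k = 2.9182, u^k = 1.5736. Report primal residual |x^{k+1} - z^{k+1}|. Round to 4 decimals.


ADMM iteration with rho = 3.0, z^k = 2.9182, u^k = 1.5736
Step 1: x-update.
Minimize 1*x^2 - 12*x + (3.0/2)*(x - 2.9182 + 1.5736)^2
FOC: (2*1 + 3.0)*x = 12 + 3.0*(2.9182 - 1.5736)
x^{k+1} = 3.2068
Step 2: z-update.
Minimize 4*z^2 + 2*z + (3.0/2)*(3.2068 - z + 1.5736)^2
FOC: (2*4 + 3.0)*z = -2 + 3.0*(3.2068 + 1.5736)
z^{k+1} = 1.1219
Step 3: u-update.
u^{k+1} = 1.5736 + 3.2068 - 1.1219 = 3.6584
Step 4: Primal residual = |3.2068 - 1.1219| = 2.0848


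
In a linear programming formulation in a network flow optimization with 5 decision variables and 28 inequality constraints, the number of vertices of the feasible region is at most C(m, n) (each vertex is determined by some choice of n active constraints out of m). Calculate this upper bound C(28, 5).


Each vertex corresponds to some choice of n active constraints out of m, so the number of vertices is at most C(m, n) = m! / (n!(m-n)!).
m = 28, n = 5
Numerator: 28 * 27 * 26 * 25 * 24
Denominator: 5! = 120
C(28, 5) = 98280


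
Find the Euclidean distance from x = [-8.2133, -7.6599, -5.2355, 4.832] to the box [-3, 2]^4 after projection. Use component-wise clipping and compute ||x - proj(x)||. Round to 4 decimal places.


Project each component onto [-3, 2].
clip(-8.2133) = -3.0, clip(-7.6599) = -3.0, clip(-5.2355) = -3.0, clip(4.832) = 2.0
Projection = [-3.0, -3.0, -3.0, 2.0]
Squared diffs: [27.1785, 21.7147, 4.9975, 8.0202]
Distance = sqrt(61.9109) = 7.8683


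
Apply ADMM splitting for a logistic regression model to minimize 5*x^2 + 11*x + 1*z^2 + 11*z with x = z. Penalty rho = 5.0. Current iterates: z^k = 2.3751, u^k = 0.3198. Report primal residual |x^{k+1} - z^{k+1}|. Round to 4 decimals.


ADMM iteration with rho = 5.0, z^k = 2.3751, u^k = 0.3198
Step 1: x-update.
Minimize 5*x^2 + 11*x + (5.0/2)*(x - 2.3751 + 0.3198)^2
FOC: (2*5 + 5.0)*x = -11 + 5.0*(2.3751 - 0.3198)
x^{k+1} = -0.0482
Step 2: z-update.
Minimize 1*z^2 + 11*z + (5.0/2)*(-0.0482 - z + 0.3198)^2
FOC: (2*1 + 5.0)*z = -11 + 5.0*(-0.0482 + 0.3198)
z^{k+1} = -1.3775
Step 3: u-update.
u^{k+1} = 0.3198 - 0.0482 + 1.3775 = 1.649
Step 4: Primal residual = |-0.0482 + 1.3775| = 1.3292


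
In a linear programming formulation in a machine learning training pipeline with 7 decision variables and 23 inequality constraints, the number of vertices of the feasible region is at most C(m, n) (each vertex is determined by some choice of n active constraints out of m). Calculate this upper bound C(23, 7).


Each vertex corresponds to some choice of n active constraints out of m, so the number of vertices is at most C(m, n) = m! / (n!(m-n)!).
m = 23, n = 7
Numerator: 23 * 22 * 21 * 20 * 19 * 18 * 17
Denominator: 7! = 5040
C(23, 7) = 245157


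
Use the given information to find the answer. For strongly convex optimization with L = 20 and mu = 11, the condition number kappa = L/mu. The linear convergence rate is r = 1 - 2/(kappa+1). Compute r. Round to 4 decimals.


Step 1: Compute the condition number.
kappa = L/mu = 20/11 = 1.8182
Step 2: Compute the convergence rate.
r = 1 - 2/(kappa + 1) = 1 - 2*mu/(L + mu) = (L - mu)/(L + mu) = 9/31 = 0.2903


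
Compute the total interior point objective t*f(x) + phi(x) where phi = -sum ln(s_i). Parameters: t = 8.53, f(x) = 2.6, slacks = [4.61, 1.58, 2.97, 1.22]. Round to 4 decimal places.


Step 1: Compute log-barrier.
ln values: [1.5282, 0.4574, 1.0886, 0.1989]
phi = -(1.5282 + 0.4574 + 1.0886 + 0.1989) = -3.2731
Step 2: Compute augmented objective.
t*f(x) = 8.53*2.6 = 22.178
Total = 22.178 - 3.2731 = 18.9049


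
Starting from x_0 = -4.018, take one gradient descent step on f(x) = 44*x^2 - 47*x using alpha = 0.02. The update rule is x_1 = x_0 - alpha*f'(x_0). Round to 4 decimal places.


We compute the gradient at x_0 and apply the update.
f'(x) = 88*x - 47
f'(-4.018) = 88*-4.018 - 47 = -400.584
x_1 = -4.018 - 0.02*-400.584 = 3.9937


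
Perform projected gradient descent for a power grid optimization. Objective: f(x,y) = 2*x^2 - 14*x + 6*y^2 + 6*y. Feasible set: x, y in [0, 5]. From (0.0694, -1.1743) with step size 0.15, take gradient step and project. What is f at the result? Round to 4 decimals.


Step 1: Compute gradient at (0.0694, -1.1743).
grad_x = 2*2*0.0694 - 14 = -13.7224
grad_y = 2*6*-1.1743 + 6 = -8.0916
Step 2: Gradient step.
x_raw = 0.0694 - 0.15*-13.7224 = 2.1278
y_raw = -1.1743 - 0.15*-8.0916 = 0.0394
Step 3: Project onto [0, 5].
x_proj = clip(2.1278) = 2.1278
y_proj = clip(0.0394) = 0.0394
Step 4: Evaluate f.
f(2.1278, 0.0394) = -20.4879


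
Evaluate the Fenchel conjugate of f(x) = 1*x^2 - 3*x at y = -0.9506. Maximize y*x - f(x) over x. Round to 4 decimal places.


f*(y) = sup_x {y*x - a*x^2 - b*x} = sup_x {(y-b)*x - a*x^2}
FOC: (y - b) - 2a*x = 0 => x* = (y - b)/(2a)
x* = (-0.9506 + 3)/(2*1) = 1.0247
f*(-0.9506) = (y-b)^2/(4a) = (-0.9506 + 3)^2/(4*1)
= 4.2/4 = 1.05


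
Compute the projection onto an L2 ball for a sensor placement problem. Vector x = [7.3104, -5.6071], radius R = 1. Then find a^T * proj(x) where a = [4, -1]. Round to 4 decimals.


Step 1: Compute ||x|| (intermediates to 6 decimals).
||x|| = sqrt(7.3104^2 + (-5.6071)^2) = 9.213117
Step 2: Project.
Since ||x|| > R, scale = R/||x|| = 1/9.213117 = 0.108541, proj(x) = scale * x
proj(x) = [0.793478, -0.6086]
Step 3: Dot product.
a^T * proj(x) = 4*0.793478 - 1*(-0.6086) = 3.7825


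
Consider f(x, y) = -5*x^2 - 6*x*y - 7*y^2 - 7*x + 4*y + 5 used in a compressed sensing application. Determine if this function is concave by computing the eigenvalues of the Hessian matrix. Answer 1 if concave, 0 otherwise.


The Hessian of f(x,y) = -5*x^2 - 6*x*y - 7*y^2 - 7*x + 4*y + 5 is:
H = [[-10, -6], [-6, -14]]
Trace = -10 - 14 = -24
Determinant = -10*-14 - (-6)^2 = 104
Discriminant = (-24)^2 - 4*104 = 160.0
Eigenvalues: lambda_1 = -18.3246, lambda_2 = -5.6754
The function is concave.

1


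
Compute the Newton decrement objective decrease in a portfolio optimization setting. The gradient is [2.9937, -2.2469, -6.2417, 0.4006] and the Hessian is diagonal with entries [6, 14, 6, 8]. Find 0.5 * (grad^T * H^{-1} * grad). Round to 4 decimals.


Step 1: H is diagonal, so H^(-1) * g = [0.499, -0.1605, -1.0403, 0.0501].
Step 2: g^T H^(-1) g = sum_i g_i^2 / H_ii
  = (2.9937)^2/6 + (-2.2469)^2/14 + (-6.2417)^2/6 + (0.4006)^2/8
  = 1.4937 + 0.3606 + 6.4931 + 0.0201 = 8.3675
Step 3: Objective decrease = 0.5 * g^T H^(-1) g = 4.1838


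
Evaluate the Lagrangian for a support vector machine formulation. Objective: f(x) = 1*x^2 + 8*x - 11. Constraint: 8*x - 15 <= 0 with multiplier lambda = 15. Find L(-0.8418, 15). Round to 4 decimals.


Step 1: Evaluate f(x).
f(-0.8418) = 1*(-0.8418)^2 + 8*(-0.8418) - 11 = -17.0258
Step 2: Evaluate g(x).
g(-0.8418) = 8*-0.8418 - 15 = -21.7344
Step 3: Compute Lagrangian.
L = -17.0258 + 15*-21.7344 = -343.0418


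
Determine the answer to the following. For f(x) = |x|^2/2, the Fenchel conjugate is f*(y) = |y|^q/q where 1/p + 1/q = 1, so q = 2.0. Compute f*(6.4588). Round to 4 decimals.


The conjugate exponent q satisfies 1/p + 1/q = 1.
p = 2, so q = 2/(2 - 1) = 2.0
|y|^q = 6.4588^2.0 = 41.7161
f*(6.4588) = 41.7161 / 2.0 = 20.858


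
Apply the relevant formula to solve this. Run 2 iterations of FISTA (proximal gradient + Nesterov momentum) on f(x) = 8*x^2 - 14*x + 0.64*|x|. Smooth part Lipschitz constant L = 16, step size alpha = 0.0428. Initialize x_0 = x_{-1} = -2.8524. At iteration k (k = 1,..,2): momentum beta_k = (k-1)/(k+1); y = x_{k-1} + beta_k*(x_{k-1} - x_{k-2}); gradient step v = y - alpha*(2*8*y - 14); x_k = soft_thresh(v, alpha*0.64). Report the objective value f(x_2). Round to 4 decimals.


FISTA on f(x) = 8*x^2 - 14*x + 0.64*|x|
L = 16, alpha = 0.0428
Iteration 1: beta = 0.0, y = -2.8524 + 0.0*(-2.8524 + 2.8524) = -2.8524
  grad(y) = -59.6384, v = y - alpha*grad = -0.2999
  prox(v) = soft_thresh(-0.2999, 0.0274) = -0.2725
Iteration 2: beta = 0.3333, y = -0.2725 + 0.3333*(-0.2725 + 2.8524) = 0.5875
  grad(y) = -4.6002, v = y - alpha*grad = 0.7844
  prox(v) = soft_thresh(0.7844, 0.0274) = 0.757
f(x_2) = 8*0.757^2 - 14*0.757 + 0.64*|0.757| = -5.5291


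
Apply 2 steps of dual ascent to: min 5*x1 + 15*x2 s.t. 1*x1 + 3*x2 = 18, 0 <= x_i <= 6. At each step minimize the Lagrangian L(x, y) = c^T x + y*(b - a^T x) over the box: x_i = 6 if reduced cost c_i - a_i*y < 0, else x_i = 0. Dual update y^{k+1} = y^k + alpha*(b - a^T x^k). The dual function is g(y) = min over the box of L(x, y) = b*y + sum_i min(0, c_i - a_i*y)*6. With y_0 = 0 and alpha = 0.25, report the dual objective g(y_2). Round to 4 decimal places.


Dual ascent for LP: min 5*x1 + 15*x2, 1*x1 + 3*x2 = 18, 0 <= x_i <= 6
Step 1: y^k = 0.0, reduced costs: (5.0, 15.0)
  x^k = (0.0, 0.0), subgradient = b - a^T x = 18.0
  y^{k+1} = 0.0 + 0.25*18.0 = 4.5
Step 2: y^k = 4.5, reduced costs: (0.5, 1.5)
  x^k = (0.0, 0.0), subgradient = b - a^T x = 18.0
  y^{k+1} = 4.5 + 0.25*18.0 = 9.0
Dual objective at y_2 = 9.0: reduced costs (-4.0, -12.0), box minimizer x = (6.0, 6.0)
g(y_2) = b*y + (c1 - a1*y)*x1 + (c2 - a2*y)*x2 = 18*9.0 + (-4.0)*6.0 + (-12.0)*6.0 = 162.0 - 24.0 - 72.0 = 66.0


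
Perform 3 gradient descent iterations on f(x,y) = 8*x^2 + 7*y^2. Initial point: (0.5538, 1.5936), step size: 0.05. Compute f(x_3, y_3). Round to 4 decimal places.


Gradient descent on f(x,y) = 8*x^2 + 7*y^2.
Starting point: (0.5538, 1.5936), alpha = 0.05
Step 1: grad_x = 2*8*0.5538 = 8.8608, grad_y = 2*7*1.5936 = 22.3104
  x_1 = 0.5538 - 0.05*8.8608 = 0.1108
  y_1 = 1.5936 - 0.05*22.3104 = 0.4781
Step 2: grad_x = 2*8*0.1108 = 1.7722, grad_y = 2*7*0.4781 = 6.6931
  x_2 = 0.1108 - 0.05*1.7722 = 0.0222
  y_2 = 0.4781 - 0.05*6.6931 = 0.1434
Step 3: grad_x = 2*8*0.0222 = 0.3544, grad_y = 2*7*0.1434 = 2.0079
  x_3 = 0.0222 - 0.05*0.3544 = 0.0044
  y_3 = 0.1434 - 0.05*2.0079 = 0.043
f(0.0044, 0.043) = 8*0.0044^2 + 7*0.043^2 = 0.0131


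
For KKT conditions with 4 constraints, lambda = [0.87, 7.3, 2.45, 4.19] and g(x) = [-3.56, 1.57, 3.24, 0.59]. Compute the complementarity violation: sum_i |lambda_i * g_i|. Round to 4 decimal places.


KKT complementary slackness check:
lambda_1 * g_1 = 0.87 * -3.56 = -3.0972
lambda_2 * g_2 = 7.3 * 1.57 = 11.461
lambda_3 * g_3 = 2.45 * 3.24 = 7.938
lambda_4 * g_4 = 4.19 * 0.59 = 2.4721
Total violation = 3.0972 + 11.461 + 7.938 + 2.4721 = 24.9683


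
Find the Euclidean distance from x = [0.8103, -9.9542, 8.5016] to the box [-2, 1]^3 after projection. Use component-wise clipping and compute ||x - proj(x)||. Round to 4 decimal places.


Project each component onto [-2, 1].
clip(0.8103) = 0.8103, clip(-9.9542) = -2.0, clip(8.5016) = 1.0
Projection = [0.8103, -2.0, 1.0]
Squared diffs: [0.0, 63.2693, 56.274]
Distance = sqrt(119.5433) = 10.9336


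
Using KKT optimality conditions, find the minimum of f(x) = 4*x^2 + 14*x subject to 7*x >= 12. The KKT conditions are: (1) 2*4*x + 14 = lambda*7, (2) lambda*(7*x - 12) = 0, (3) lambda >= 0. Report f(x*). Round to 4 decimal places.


Step 1: Try lambda = 0 (constraint inactive).
x_unc = -14/(2*4) = -1.75
Check: 7*-1.75 = -12.25 < 12 -- violated!
Step 2: Constraint must be active: 7*x = 12
x* = 12/7 = 1.7143 (rounded; the exact value 12/7 is used below)
lambda = (2*4*(12/7) + 14)/7 = 3.9592
Step 3: Compute optimal value.
f(x*) = 4*(12/7)^2 + 14*(12/7) = 35.7551


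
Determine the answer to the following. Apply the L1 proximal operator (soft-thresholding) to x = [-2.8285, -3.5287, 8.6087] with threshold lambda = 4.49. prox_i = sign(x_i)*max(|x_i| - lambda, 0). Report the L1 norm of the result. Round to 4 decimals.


Soft-thresholding with lambda = 4.49:
prox(-2.8285) = sign(-2.8285)*max(|-2.8285| - 4.49, 0) = 0.0
prox(-3.5287) = sign(-3.5287)*max(|-3.5287| - 4.49, 0) = 0.0
prox(8.6087) = sign(8.6087)*max(|8.6087| - 4.49, 0) = 4.1187
prox(x) = [0.0, 0.0, 4.1187]
||prox(x)||_1 = 0.0 + 0.0 + 4.1187 = 4.1187


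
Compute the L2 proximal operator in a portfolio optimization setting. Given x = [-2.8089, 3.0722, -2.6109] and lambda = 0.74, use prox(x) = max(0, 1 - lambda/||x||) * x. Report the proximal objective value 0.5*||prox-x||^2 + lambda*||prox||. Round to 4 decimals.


Step 1: Compute ||x||.
||x|| = 4.9138
Step 2: Compute scaling factor.
scale = max(0, 1 - 0.74/4.9138) = 0.8494
Step 3: prox(x) = [-2.3859, 2.6095, -2.2177]
||prox(x)|| = 4.1738
Step 4: Proximal objective.
0.5*||prox-x||^2 = 0.2738
lambda*||prox|| = 3.0886
Total = 3.3624


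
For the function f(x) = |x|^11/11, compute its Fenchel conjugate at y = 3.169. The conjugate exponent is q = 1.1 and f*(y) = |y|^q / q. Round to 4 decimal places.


The conjugate exponent q satisfies 1/p + 1/q = 1.
p = 11, so q = 11/(11 - 1) = 1.1
|y|^q = 3.169^1.1 = 3.5564
f*(3.169) = 3.5564 / 1.1 = 3.2331


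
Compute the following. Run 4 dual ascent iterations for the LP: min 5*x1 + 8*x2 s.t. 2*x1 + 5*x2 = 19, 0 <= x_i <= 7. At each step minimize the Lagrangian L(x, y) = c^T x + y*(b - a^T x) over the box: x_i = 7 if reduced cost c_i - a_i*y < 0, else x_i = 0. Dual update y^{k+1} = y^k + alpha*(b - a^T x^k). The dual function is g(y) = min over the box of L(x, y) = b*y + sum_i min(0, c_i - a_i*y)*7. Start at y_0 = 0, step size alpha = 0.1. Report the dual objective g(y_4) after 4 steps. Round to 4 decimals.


Dual ascent for LP: min 5*x1 + 8*x2, 2*x1 + 5*x2 = 19, 0 <= x_i <= 7
Step 1: y^k = 0.0, reduced costs: (5.0, 8.0)
  x^k = (0.0, 0.0), subgradient = b - a^T x = 19.0
  y^{k+1} = 0.0 + 0.1*19.0 = 1.9
Step 2: y^k = 1.9, reduced costs: (1.2, -1.5)
  x^k = (0.0, 7.0), subgradient = b - a^T x = -16.0
  y^{k+1} = 1.9 + 0.1*-16.0 = 0.3
Step 3: y^k = 0.3, reduced costs: (4.4, 6.5)
  x^k = (0.0, 0.0), subgradient = b - a^T x = 19.0
  y^{k+1} = 0.3 + 0.1*19.0 = 2.2
Step 4: y^k = 2.2, reduced costs: (0.6, -3.0)
  x^k = (0.0, 7.0), subgradient = b - a^T x = -16.0
  y^{k+1} = 2.2 + 0.1*-16.0 = 0.6
Dual objective at y_4 = 0.6: reduced costs (3.8, 5.0), box minimizer x = (0.0, 0.0)
g(y_4) = b*y + (c1 - a1*y)*x1 + (c2 - a2*y)*x2 = 19*0.6 + 3.8*0.0 + 5.0*0.0 = 11.4 + 0.0 + 0.0 = 11.4
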